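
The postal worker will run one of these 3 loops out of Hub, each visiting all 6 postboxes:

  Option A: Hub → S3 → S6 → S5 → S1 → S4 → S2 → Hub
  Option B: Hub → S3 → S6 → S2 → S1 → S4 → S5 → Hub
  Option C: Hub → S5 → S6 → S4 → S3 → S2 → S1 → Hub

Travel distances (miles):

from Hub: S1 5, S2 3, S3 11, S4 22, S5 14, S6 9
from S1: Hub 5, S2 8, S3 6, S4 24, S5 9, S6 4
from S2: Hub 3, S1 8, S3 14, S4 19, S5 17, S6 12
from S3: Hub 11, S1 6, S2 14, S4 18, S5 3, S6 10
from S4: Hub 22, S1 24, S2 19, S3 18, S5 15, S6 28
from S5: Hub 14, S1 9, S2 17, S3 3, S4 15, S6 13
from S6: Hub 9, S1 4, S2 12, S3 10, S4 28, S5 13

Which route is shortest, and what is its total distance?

Shortest is Option A, total 89 miles.

Option A: 11 + 10 + 13 + 9 + 24 + 19 + 3 = 89
Option B: 11 + 10 + 12 + 8 + 24 + 15 + 14 = 94
Option C: 14 + 13 + 28 + 18 + 14 + 8 + 5 = 100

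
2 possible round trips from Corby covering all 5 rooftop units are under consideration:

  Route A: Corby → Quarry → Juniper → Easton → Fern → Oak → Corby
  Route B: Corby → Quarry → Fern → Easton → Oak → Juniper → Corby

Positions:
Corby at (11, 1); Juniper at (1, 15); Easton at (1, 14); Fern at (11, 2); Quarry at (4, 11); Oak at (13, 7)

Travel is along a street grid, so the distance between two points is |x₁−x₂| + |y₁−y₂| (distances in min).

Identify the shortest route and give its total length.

Route A: 17 + 7 + 1 + 22 + 7 + 8 = 62
Route B: 17 + 16 + 22 + 19 + 20 + 24 = 118

Shortest is Route A, total 62 min.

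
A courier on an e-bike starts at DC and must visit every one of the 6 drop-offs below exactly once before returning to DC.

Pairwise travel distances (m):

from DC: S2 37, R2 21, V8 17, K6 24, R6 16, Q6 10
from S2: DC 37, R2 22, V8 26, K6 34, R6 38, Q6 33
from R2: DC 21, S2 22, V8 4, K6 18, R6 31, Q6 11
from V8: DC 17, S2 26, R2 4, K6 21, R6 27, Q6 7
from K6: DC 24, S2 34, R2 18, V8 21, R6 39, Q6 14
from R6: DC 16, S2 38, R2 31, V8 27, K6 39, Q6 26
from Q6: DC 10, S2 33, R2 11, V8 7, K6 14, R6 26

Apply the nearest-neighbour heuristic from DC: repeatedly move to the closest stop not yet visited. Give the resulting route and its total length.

Nearest-neighbour total = 127 m; route DC → Q6 → V8 → R2 → K6 → S2 → R6 → DC.

From DC: distances to unvisited — Q6=10, R6=16, V8=17, R2=21, K6=24, S2=37. Nearest is Q6 (10).
From Q6: distances to unvisited — V8=7, R2=11, K6=14, R6=26, S2=33. Nearest is V8 (7).
From V8: distances to unvisited — R2=4, K6=21, S2=26, R6=27. Nearest is R2 (4).
From R2: distances to unvisited — K6=18, S2=22, R6=31. Nearest is K6 (18).
From K6: distances to unvisited — S2=34, R6=39. Nearest is S2 (34).
From S2: distances to unvisited — R6=38. Nearest is R6 (38).
Return R6→DC: 16.
Total = 10 + 7 + 4 + 18 + 34 + 38 + 16 = 127.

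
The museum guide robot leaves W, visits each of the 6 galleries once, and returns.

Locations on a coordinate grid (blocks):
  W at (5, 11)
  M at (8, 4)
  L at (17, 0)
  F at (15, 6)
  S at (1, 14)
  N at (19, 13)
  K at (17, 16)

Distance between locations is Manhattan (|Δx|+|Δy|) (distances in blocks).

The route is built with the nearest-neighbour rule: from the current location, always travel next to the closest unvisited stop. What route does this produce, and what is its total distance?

Total distance 78 blocks via the nearest-neighbour route W → S → M → F → L → N → K → W.

At W the remaining stops are S 7, M 10, F 15, N 16, K 17, L 23; go to S.
At S the remaining stops are M 17, K 18, N 19, F 22, L 30; go to M.
At M the remaining stops are F 9, L 13, N 20, K 21; go to F.
At F the remaining stops are L 8, N 11, K 12; go to L.
At L the remaining stops are N 15, K 16; go to N.
At N the remaining stops are K 5; go to K.
Return K→W: 17.
Total = 7 + 17 + 9 + 8 + 15 + 5 + 17 = 78.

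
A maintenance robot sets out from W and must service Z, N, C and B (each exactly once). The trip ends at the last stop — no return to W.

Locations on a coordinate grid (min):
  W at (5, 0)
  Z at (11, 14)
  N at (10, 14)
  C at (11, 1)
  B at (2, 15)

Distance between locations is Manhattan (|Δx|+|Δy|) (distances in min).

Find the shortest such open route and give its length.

There are 4! = 24 possible orderings.
W→Z→N→C→B: 20+1+14+23 = 58
W→Z→N→B→C: 20+1+9+23 = 53
W→Z→C→N→B: 20+13+14+9 = 56
W→Z→C→B→N: 20+13+23+9 = 65
W→Z→B→N→C: 20+10+9+14 = 53
W→Z→B→C→N: 20+10+23+14 = 67
W→N→Z→C→B: 19+1+13+23 = 56
W→N→Z→B→C: 19+1+10+23 = 53
W→N→C→Z→B: 19+14+13+10 = 56
W→N→C→B→Z: 19+14+23+10 = 66
W→N→B→Z→C: 19+9+10+13 = 51
W→N→B→C→Z: 19+9+23+13 = 64
W→C→Z→N→B: 7+13+1+9 = 30
W→C→Z→B→N: 7+13+10+9 = 39
… (10 more)
The minimum is 30.
One shortest path: W → C → Z → N → B.

Shortest open route: 30 min.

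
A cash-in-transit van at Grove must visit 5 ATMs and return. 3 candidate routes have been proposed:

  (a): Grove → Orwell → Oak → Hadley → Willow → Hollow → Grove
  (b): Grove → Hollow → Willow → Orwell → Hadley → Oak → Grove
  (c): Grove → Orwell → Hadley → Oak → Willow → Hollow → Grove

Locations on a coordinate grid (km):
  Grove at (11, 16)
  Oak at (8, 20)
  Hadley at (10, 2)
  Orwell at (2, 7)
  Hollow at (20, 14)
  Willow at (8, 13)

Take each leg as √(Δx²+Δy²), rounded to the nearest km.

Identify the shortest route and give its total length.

(a): 13 + 14 + 18 + 11 + 12 + 9 = 77
(b): 9 + 12 + 8 + 9 + 18 + 5 = 61
(c): 13 + 9 + 18 + 7 + 12 + 9 = 68

61 km — (b) is the shortest.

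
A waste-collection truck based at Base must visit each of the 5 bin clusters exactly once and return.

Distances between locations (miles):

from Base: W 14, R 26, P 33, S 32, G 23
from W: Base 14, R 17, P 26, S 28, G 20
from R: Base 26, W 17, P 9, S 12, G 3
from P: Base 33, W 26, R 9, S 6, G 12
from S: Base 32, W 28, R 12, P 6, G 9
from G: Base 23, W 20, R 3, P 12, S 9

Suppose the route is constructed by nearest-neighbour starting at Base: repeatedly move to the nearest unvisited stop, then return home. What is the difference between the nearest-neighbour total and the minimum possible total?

4 miles longer than the optimal tour.

Base: W=14, G=23, R=26, S=32, P=33 ⇒ W
W: R=17, G=20, P=26, S=28 ⇒ R
R: G=3, P=9, S=12 ⇒ G
G: S=9, P=12 ⇒ S
S: P=6 ⇒ P
NN route Base → W → R → G → S → P → Base costs 82.
Optimal: Base → W → R → P → S → G → Base costs 78 (by enumerating all 60 distinct tours).
Excess = 82 − 78 = 4.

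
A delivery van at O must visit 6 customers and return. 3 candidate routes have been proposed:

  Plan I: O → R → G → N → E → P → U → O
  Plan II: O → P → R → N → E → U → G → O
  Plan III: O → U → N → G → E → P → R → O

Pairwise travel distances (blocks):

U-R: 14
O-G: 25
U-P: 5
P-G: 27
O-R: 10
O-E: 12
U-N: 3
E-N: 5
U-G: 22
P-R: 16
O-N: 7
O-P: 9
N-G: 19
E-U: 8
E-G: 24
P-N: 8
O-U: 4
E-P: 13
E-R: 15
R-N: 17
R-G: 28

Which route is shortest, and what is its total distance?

84 blocks — Plan I is the shortest.

Plan I: 10 + 28 + 19 + 5 + 13 + 5 + 4 = 84
Plan II: 9 + 16 + 17 + 5 + 8 + 22 + 25 = 102
Plan III: 4 + 3 + 19 + 24 + 13 + 16 + 10 = 89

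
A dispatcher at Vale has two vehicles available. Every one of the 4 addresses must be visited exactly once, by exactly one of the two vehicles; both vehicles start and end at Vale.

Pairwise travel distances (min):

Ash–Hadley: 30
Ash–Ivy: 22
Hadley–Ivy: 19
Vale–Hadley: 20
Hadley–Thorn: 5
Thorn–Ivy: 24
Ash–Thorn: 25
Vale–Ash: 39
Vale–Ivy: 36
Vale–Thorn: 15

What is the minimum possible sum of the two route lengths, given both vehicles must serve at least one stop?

Try each way of splitting the stops between the two vehicles (each non-empty) and, for each split, find the best tour for each vehicle:
  {Ash} + {Hadley, Thorn, Ivy}: 78 + 75 = 153
  {Hadley} + {Ash, Thorn, Ivy}: 40 + 98 = 138
  {Ash, Hadley} + {Thorn, Ivy}: 89 + 75 = 164
  {Thorn} + {Ash, Hadley, Ivy}: 30 + 100 = 130
  {Ash, Thorn} + {Hadley, Ivy}: 79 + 75 = 154
  {Hadley, Thorn} + {Ash, Ivy}: 40 + 97 = 137
  … (7 splits in total)
Best: vehicle 1 Vale → Thorn → Vale = 30; vehicle 2 Vale → Ash → Ivy → Hadley → Vale = 100; combined 130.

Minimum combined distance: 130 min.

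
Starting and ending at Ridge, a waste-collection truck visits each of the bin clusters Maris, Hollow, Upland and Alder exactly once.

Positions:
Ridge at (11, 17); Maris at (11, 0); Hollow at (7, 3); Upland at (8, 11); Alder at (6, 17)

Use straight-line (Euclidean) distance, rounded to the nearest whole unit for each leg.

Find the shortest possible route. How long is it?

41 — the shortest possible round trip.

Ridge - Maris - Hollow - Upland - Alder - Ridge: 17+5+8+6+5 = 41
Ridge - Maris - Hollow - Alder - Upland - Ridge: 17+5+14+6+7 = 49
Ridge - Maris - Upland - Hollow - Alder - Ridge: 17+11+8+14+5 = 55
Ridge - Maris - Upland - Alder - Hollow - Ridge: 17+11+6+14+15 = 63
Ridge - Maris - Alder - Hollow - Upland - Ridge: 17+18+14+8+7 = 64
Ridge - Maris - Alder - Upland - Hollow - Ridge: 17+18+6+8+15 = 64
Ridge - Hollow - Maris - Upland - Alder - Ridge: 15+5+11+6+5 = 42
Ridge - Hollow - Maris - Alder - Upland - Ridge: 15+5+18+6+7 = 51
Ridge - Hollow - Upland - Maris - Alder - Ridge: 15+8+11+18+5 = 57
Ridge - Hollow - Alder - Maris - Upland - Ridge: 15+14+18+11+7 = 65
Ridge - Upland - Maris - Hollow - Alder - Ridge: 7+11+5+14+5 = 42
Ridge - Upland - Hollow - Maris - Alder - Ridge: 7+8+5+18+5 = 43
The minimum is 41.
One optimal route: Ridge → Maris → Hollow → Upland → Alder → Ridge (or its reverse).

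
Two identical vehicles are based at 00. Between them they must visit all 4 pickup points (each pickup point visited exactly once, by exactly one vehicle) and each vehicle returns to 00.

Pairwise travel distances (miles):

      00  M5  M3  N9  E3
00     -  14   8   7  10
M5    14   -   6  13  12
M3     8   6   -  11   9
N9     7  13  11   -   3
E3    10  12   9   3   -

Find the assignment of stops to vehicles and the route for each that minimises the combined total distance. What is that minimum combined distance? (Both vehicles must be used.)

Minimum combined distance: 48 miles.

Check every non-empty split of the stops between the two vehicles; for each half take its own optimal tour:
  {M5} + {M3, N9, E3}: 28 + 27 = 55
  {M3} + {M5, N9, E3}: 16 + 36 = 52
  {M5, M3} + {N9, E3}: 28 + 20 = 48
  {N9} + {M5, M3, E3}: 14 + 36 = 50
  {M5, N9} + {M3, E3}: 34 + 27 = 61
  {M3, N9} + {M5, E3}: 26 + 36 = 62
  … (7 splits in total)
Best: vehicle 1 00 → M5 → M3 → 00 = 28; vehicle 2 00 → N9 → E3 → 00 = 20; combined 48.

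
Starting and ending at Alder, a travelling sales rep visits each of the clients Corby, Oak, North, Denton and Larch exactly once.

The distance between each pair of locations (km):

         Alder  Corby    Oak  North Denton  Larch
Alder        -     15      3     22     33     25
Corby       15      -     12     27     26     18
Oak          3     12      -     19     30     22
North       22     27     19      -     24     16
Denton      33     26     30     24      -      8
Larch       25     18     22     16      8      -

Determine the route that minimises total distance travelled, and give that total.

There are 60 distinct closed tours to check (reversals are equivalent).
Alder-Corby-Oak-North-Denton-Larch-Alder: 15+12+19+24+8+25 = 103
Alder-Corby-Oak-North-Larch-Denton-Alder: 15+12+19+16+8+33 = 103
Alder-Corby-Oak-Denton-North-Larch-Alder: 15+12+30+24+16+25 = 122
Alder-Corby-Oak-Denton-Larch-North-Alder: 15+12+30+8+16+22 = 103
Alder-Corby-Oak-Larch-North-Denton-Alder: 15+12+22+16+24+33 = 122
Alder-Corby-Oak-Larch-Denton-North-Alder: 15+12+22+8+24+22 = 103
Alder-Corby-North-Oak-Denton-Larch-Alder: 15+27+19+30+8+25 = 124
Alder-Corby-North-Oak-Larch-Denton-Alder: 15+27+19+22+8+33 = 124
Alder-Corby-North-Denton-Oak-Larch-Alder: 15+27+24+30+22+25 = 143
Alder-Corby-North-Denton-Larch-Oak-Alder: 15+27+24+8+22+3 = 99
Alder-Corby-North-Larch-Oak-Denton-Alder: 15+27+16+22+30+33 = 143
Alder-Corby-North-Larch-Denton-Oak-Alder: 15+27+16+8+30+3 = 99
Alder-Corby-Denton-Oak-North-Larch-Alder: 15+26+30+19+16+25 = 131
Alder-Corby-Denton-Oak-Larch-North-Alder: 15+26+30+22+16+22 = 131
… (46 more)
Alder-Corby-Denton-Larch-North-Oak-Alder: 15+26+8+16+19+3 = 87  ← best
The minimum is 87.
One optimal route: Alder → Corby → Denton → Larch → North → Oak → Alder (or its reverse).

Minimum total distance: 87 km.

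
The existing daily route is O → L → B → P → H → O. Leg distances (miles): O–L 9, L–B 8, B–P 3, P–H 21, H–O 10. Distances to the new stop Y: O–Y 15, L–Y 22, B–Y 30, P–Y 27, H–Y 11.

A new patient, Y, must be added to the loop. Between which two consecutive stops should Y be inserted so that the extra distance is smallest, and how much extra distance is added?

Insertion cost between consecutive stops i–j is d(i,Y) + d(Y,j) − d(i,j):
  between O and L: 15 + 22 − 9 = 28
  between L and B: 22 + 30 − 8 = 44
  between B and P: 30 + 27 − 3 = 54
  between P and H: 27 + 11 − 21 = 17
  between H and O: 11 + 15 − 10 = 16
Cheapest insertion is between H and O, adding 16.
New total = 51 + 16 = 67.

Adding 16 miles by placing Y on the H–O leg.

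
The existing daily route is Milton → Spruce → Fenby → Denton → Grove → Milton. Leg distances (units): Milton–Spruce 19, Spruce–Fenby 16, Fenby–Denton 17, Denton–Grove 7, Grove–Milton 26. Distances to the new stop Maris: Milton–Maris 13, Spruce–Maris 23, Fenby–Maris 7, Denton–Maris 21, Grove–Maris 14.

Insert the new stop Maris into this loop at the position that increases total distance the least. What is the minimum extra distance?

Adding 1 by placing Maris on the Grove–Milton leg.

Insertion cost between consecutive stops i–j is d(i,Maris) + d(Maris,j) − d(i,j):
  between Milton and Spruce: 13 + 23 − 19 = 17
  between Spruce and Fenby: 23 + 7 − 16 = 14
  between Fenby and Denton: 7 + 21 − 17 = 11
  between Denton and Grove: 21 + 14 − 7 = 28
  between Grove and Milton: 14 + 13 − 26 = 1
Cheapest insertion is between Grove and Milton, adding 1.
New total = 85 + 1 = 86.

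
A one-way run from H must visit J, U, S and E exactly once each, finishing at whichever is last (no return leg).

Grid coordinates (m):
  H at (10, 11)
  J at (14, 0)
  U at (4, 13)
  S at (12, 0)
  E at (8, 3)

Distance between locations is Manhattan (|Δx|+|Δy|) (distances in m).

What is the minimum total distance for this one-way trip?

31 m — the minimum one-way total.

There are 4! = 24 possible orderings.
H - J - U - S - E: 15+23+21+7 = 66
H - J - U - E - S: 15+23+14+7 = 59
H - J - S - U - E: 15+2+21+14 = 52
H - J - S - E - U: 15+2+7+14 = 38
H - J - E - U - S: 15+9+14+21 = 59
H - J - E - S - U: 15+9+7+21 = 52
H - U - J - S - E: 8+23+2+7 = 40
H - U - J - E - S: 8+23+9+7 = 47
H - U - S - J - E: 8+21+2+9 = 40
H - U - S - E - J: 8+21+7+9 = 45
H - U - E - J - S: 8+14+9+2 = 33
H - U - E - S - J: 8+14+7+2 = 31
H - S - J - U - E: 13+2+23+14 = 52
H - S - J - E - U: 13+2+9+14 = 38
… (10 more)
The minimum is 31.
One shortest path: H → U → E → S → J.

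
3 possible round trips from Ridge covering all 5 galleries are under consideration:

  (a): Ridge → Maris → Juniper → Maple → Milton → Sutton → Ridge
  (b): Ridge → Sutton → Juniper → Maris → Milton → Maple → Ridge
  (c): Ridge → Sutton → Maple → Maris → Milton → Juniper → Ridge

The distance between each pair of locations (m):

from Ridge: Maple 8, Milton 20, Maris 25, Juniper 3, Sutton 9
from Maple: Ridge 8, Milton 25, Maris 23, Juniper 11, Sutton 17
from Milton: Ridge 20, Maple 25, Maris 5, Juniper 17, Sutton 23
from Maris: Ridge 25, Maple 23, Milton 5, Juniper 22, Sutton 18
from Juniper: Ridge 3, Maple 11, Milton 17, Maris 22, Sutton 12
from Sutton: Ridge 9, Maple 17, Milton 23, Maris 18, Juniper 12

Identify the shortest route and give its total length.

(a): 25 + 22 + 11 + 25 + 23 + 9 = 115
(b): 9 + 12 + 22 + 5 + 25 + 8 = 81
(c): 9 + 17 + 23 + 5 + 17 + 3 = 74

74 m — (c) is the shortest.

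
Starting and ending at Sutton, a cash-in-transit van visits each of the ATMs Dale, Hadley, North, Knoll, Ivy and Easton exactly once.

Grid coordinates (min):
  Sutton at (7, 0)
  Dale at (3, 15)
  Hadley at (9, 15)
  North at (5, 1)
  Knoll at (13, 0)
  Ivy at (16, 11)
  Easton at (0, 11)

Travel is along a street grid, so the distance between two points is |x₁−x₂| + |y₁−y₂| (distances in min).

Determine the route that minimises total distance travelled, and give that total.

Sutton→Dale→Hadley→North→Knoll→Ivy→Easton→Sutton: 19+6+18+9+14+16+18 = 100
Sutton→Dale→Hadley→North→Knoll→Easton→Ivy→Sutton: 19+6+18+9+24+16+20 = 112
Sutton→Dale→Hadley→North→Ivy→Knoll→Easton→Sutton: 19+6+18+21+14+24+18 = 120
Sutton→Dale→Hadley→North→Ivy→Easton→Knoll→Sutton: 19+6+18+21+16+24+6 = 110
Sutton→Dale→Hadley→North→Easton→Knoll→Ivy→Sutton: 19+6+18+15+24+14+20 = 116
Sutton→Dale→Hadley→North→Easton→Ivy→Knoll→Sutton: 19+6+18+15+16+14+6 = 94
Sutton→Dale→Hadley→Knoll→North→Ivy→Easton→Sutton: 19+6+19+9+21+16+18 = 108
Sutton→Dale→Hadley→Knoll→North→Easton→Ivy→Sutton: 19+6+19+9+15+16+20 = 104
… (352 more)
Sutton→North→Easton→Dale→Hadley→Ivy→Knoll→Sutton: 3+15+7+6+11+14+6 = 62  ← best
The minimum is 62.
One optimal route: Sutton → North → Easton → Dale → Hadley → Ivy → Knoll → Sutton (or its reverse).

62 min — the shortest possible round trip.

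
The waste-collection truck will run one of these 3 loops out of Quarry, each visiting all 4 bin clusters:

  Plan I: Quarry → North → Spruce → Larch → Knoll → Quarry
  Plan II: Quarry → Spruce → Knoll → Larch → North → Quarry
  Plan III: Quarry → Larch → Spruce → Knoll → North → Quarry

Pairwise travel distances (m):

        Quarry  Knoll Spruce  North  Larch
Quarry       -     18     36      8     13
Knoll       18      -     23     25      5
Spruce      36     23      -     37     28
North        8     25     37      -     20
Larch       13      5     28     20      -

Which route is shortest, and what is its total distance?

92 m — Plan II is the shortest.

Plan I: 8 + 37 + 28 + 5 + 18 = 96
Plan II: 36 + 23 + 5 + 20 + 8 = 92
Plan III: 13 + 28 + 23 + 25 + 8 = 97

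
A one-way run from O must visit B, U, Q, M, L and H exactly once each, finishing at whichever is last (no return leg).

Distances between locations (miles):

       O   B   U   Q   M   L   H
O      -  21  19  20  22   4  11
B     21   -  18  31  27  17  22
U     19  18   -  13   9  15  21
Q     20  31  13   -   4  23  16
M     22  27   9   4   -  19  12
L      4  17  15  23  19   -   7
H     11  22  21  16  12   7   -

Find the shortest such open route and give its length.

Shortest open route: 58 miles.

There are 6! = 720 possible orderings.
O → B → U → Q → M → L → H: 21+18+13+4+19+7 = 82
O → B → U → Q → M → H → L: 21+18+13+4+12+7 = 75
O → B → U → Q → L → M → H: 21+18+13+23+19+12 = 106
O → B → U → Q → L → H → M: 21+18+13+23+7+12 = 94
O → B → U → Q → H → M → L: 21+18+13+16+12+19 = 99
O → B → U → Q → H → L → M: 21+18+13+16+7+19 = 94
O → B → U → M → Q → L → H: 21+18+9+4+23+7 = 82
O → B → U → M → Q → H → L: 21+18+9+4+16+7 = 75
… (712 more)
O → L → H → Q → M → U → B: 4+7+16+4+9+18 = 58  ← best
The minimum is 58.
One shortest path: O → L → H → Q → M → U → B.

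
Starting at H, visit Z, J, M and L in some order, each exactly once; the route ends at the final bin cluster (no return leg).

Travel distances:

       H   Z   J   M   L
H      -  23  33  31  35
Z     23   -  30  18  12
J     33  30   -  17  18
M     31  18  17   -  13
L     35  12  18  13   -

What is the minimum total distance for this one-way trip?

There are 4! = 24 possible orderings.
H - Z - J - M - L: 23+30+17+13 = 83
H - Z - J - L - M: 23+30+18+13 = 84
H - Z - M - J - L: 23+18+17+18 = 76
H - Z - M - L - J: 23+18+13+18 = 72
H - Z - L - J - M: 23+12+18+17 = 70
H - Z - L - M - J: 23+12+13+17 = 65
H - J - Z - M - L: 33+30+18+13 = 94
H - J - Z - L - M: 33+30+12+13 = 88
H - J - M - Z - L: 33+17+18+12 = 80
H - J - M - L - Z: 33+17+13+12 = 75
H - J - L - Z - M: 33+18+12+18 = 81
H - J - L - M - Z: 33+18+13+18 = 82
H - M - Z - J - L: 31+18+30+18 = 97
H - M - Z - L - J: 31+18+12+18 = 79
… (10 more)
The minimum is 65.
One shortest path: H → Z → L → M → J.

Minimum one-way distance = 65.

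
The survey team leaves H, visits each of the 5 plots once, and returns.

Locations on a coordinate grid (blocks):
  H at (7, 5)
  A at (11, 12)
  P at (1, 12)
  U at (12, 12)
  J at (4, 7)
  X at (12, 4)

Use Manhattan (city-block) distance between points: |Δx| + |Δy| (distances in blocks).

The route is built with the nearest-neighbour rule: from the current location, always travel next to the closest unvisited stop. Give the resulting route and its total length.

Total distance 38 blocks via the nearest-neighbour route H → J → P → A → U → X → H.

From H: distances to unvisited — J=5, X=6, A=11, U=12, P=13. Nearest is J (5).
From J: distances to unvisited — P=8, X=11, A=12, U=13. Nearest is P (8).
From P: distances to unvisited — A=10, U=11, X=19. Nearest is A (10).
From A: distances to unvisited — U=1, X=9. Nearest is U (1).
From U: distances to unvisited — X=8. Nearest is X (8).
Return X→H: 6.
Total = 5 + 8 + 10 + 1 + 8 + 6 = 38.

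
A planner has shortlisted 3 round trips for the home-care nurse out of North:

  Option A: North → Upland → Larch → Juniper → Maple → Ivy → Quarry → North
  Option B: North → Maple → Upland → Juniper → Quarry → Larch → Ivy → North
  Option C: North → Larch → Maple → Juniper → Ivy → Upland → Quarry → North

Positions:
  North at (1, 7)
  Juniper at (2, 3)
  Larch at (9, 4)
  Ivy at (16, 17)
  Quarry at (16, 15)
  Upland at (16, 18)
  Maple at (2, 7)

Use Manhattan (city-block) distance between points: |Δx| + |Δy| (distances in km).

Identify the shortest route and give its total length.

80 km — Option C is the shortest.

Option A: 26 + 21 + 8 + 4 + 24 + 2 + 23 = 108
Option B: 1 + 25 + 29 + 26 + 18 + 20 + 25 = 144
Option C: 11 + 10 + 4 + 28 + 1 + 3 + 23 = 80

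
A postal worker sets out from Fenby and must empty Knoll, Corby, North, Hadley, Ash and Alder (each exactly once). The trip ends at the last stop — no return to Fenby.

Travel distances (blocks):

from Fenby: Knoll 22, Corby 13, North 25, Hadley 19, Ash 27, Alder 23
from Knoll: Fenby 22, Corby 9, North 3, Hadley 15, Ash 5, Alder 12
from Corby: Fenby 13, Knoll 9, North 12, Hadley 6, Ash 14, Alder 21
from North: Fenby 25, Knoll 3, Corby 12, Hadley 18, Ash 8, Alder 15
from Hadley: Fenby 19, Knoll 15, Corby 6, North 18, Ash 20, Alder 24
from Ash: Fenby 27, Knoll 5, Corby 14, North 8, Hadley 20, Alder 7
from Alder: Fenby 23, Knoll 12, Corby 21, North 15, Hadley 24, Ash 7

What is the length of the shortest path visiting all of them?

52 blocks — the minimum one-way total.

There are 6! = 720 possible orderings.
Fenby→Knoll→Corby→North→Hadley→Ash→Alder: 22+9+12+18+20+7 = 88
Fenby→Knoll→Corby→North→Hadley→Alder→Ash: 22+9+12+18+24+7 = 92
Fenby→Knoll→Corby→North→Ash→Hadley→Alder: 22+9+12+8+20+24 = 95
Fenby→Knoll→Corby→North→Ash→Alder→Hadley: 22+9+12+8+7+24 = 82
Fenby→Knoll→Corby→North→Alder→Hadley→Ash: 22+9+12+15+24+20 = 102
Fenby→Knoll→Corby→North→Alder→Ash→Hadley: 22+9+12+15+7+20 = 85
Fenby→Knoll→Corby→Hadley→North→Ash→Alder: 22+9+6+18+8+7 = 70
Fenby→Knoll→Corby→Hadley→North→Alder→Ash: 22+9+6+18+15+7 = 77
… (712 more)
Fenby→Corby→Hadley→Knoll→North→Ash→Alder: 13+6+15+3+8+7 = 52  ← best
The minimum is 52.
One shortest path: Fenby → Corby → Hadley → Knoll → North → Ash → Alder.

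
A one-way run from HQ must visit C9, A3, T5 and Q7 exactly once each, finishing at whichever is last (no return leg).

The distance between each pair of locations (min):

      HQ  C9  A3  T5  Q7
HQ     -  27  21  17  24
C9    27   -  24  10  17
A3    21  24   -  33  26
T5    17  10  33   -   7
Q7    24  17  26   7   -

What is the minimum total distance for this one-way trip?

Minimum one-way distance = 62 min.

There are 4! = 24 possible orderings.
HQ → C9 → A3 → T5 → Q7: 27+24+33+7 = 91
HQ → C9 → A3 → Q7 → T5: 27+24+26+7 = 84
HQ → C9 → T5 → A3 → Q7: 27+10+33+26 = 96
HQ → C9 → T5 → Q7 → A3: 27+10+7+26 = 70
HQ → C9 → Q7 → A3 → T5: 27+17+26+33 = 103
HQ → C9 → Q7 → T5 → A3: 27+17+7+33 = 84
HQ → A3 → C9 → T5 → Q7: 21+24+10+7 = 62
HQ → A3 → C9 → Q7 → T5: 21+24+17+7 = 69
HQ → A3 → T5 → C9 → Q7: 21+33+10+17 = 81
HQ → A3 → T5 → Q7 → C9: 21+33+7+17 = 78
HQ → A3 → Q7 → C9 → T5: 21+26+17+10 = 74
HQ → A3 → Q7 → T5 → C9: 21+26+7+10 = 64
HQ → T5 → C9 → A3 → Q7: 17+10+24+26 = 77
HQ → T5 → C9 → Q7 → A3: 17+10+17+26 = 70
… (10 more)
The minimum is 62.
One shortest path: HQ → A3 → C9 → T5 → Q7.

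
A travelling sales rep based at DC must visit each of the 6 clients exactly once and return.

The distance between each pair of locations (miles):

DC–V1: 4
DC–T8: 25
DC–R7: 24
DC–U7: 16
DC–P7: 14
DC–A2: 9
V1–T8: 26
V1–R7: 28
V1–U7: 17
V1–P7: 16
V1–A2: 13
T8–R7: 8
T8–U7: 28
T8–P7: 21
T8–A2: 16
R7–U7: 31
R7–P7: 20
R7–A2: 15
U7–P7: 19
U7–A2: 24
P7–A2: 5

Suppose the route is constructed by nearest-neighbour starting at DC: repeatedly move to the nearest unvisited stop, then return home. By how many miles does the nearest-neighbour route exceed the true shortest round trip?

Excess over optimum: 10 miles.

From DC: V1=4, A2=9, P7=14, U7=16, R7=24, T8=25 → choose V1 (4).
From V1: A2=13, P7=16, U7=17, T8=26, R7=28 → choose A2 (13).
From A2: P7=5, R7=15, T8=16, U7=24 → choose P7 (5).
From P7: U7=19, R7=20, T8=21 → choose U7 (19).
From U7: T8=28, R7=31 → choose T8 (28).
From T8: R7=8 → choose R7 (8).
NN route DC → V1 → A2 → P7 → U7 → T8 → R7 → DC costs 101.
Optimal: DC → V1 → U7 → T8 → R7 → P7 → A2 → DC costs 91 (by enumerating all 360 distinct tours).
Excess = 101 − 91 = 10.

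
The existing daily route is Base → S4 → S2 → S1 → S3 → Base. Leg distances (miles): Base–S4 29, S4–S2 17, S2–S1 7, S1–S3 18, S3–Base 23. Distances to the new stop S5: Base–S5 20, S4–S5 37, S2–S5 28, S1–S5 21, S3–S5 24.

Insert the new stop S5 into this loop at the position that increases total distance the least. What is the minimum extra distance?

Adding 21 miles by placing S5 on the S3–Base leg.

Insertion cost between consecutive stops i–j is d(i,S5) + d(S5,j) − d(i,j):
  between Base and S4: 20 + 37 − 29 = 28
  between S4 and S2: 37 + 28 − 17 = 48
  between S2 and S1: 28 + 21 − 7 = 42
  between S1 and S3: 21 + 24 − 18 = 27
  between S3 and Base: 24 + 20 − 23 = 21
Cheapest insertion is between S3 and Base, adding 21.
New total = 94 + 21 = 115.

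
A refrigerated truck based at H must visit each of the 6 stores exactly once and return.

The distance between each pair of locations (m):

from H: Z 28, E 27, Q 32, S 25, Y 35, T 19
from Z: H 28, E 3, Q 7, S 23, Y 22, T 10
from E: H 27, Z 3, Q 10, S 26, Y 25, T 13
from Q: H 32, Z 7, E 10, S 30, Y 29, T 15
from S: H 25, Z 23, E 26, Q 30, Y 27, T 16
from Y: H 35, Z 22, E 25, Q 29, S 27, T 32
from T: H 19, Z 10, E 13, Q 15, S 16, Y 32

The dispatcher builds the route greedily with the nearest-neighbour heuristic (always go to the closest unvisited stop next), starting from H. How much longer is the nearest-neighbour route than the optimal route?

Excess over optimum: 2 m.

H: T=19, S=25, E=27, Z=28, Q=32, Y=35 ⇒ T
T: Z=10, E=13, Q=15, S=16, Y=32 ⇒ Z
Z: E=3, Q=7, Y=22, S=23 ⇒ E
E: Q=10, Y=25, S=26 ⇒ Q
Q: Y=29, S=30 ⇒ Y
Y: S=27 ⇒ S
NN route H → T → Z → E → Q → Y → S → H costs 123.
Optimal: H → S → Y → Z → E → Q → T → H costs 121 (by enumerating all 360 distinct tours).
Excess = 123 − 121 = 2.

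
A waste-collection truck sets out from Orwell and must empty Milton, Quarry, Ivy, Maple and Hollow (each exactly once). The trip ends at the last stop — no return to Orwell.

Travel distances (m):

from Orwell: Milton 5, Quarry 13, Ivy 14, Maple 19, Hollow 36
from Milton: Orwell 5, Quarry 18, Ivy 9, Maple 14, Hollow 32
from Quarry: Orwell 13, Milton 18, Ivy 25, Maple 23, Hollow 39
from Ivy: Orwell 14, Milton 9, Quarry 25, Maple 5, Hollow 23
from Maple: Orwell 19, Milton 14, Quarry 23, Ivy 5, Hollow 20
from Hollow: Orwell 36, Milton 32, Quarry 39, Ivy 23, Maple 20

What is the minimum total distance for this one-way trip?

Minimum one-way distance = 65 m.

There are 5! = 120 possible orderings.
Orwell → Milton → Quarry → Ivy → Maple → Hollow: 5+18+25+5+20 = 73
Orwell → Milton → Quarry → Ivy → Hollow → Maple: 5+18+25+23+20 = 91
Orwell → Milton → Quarry → Maple → Ivy → Hollow: 5+18+23+5+23 = 74
Orwell → Milton → Quarry → Maple → Hollow → Ivy: 5+18+23+20+23 = 89
Orwell → Milton → Quarry → Hollow → Ivy → Maple: 5+18+39+23+5 = 90
Orwell → Milton → Quarry → Hollow → Maple → Ivy: 5+18+39+20+5 = 87
Orwell → Milton → Ivy → Quarry → Maple → Hollow: 5+9+25+23+20 = 82
Orwell → Milton → Ivy → Quarry → Hollow → Maple: 5+9+25+39+20 = 98
Orwell → Milton → Ivy → Maple → Quarry → Hollow: 5+9+5+23+39 = 81
Orwell → Milton → Ivy → Maple → Hollow → Quarry: 5+9+5+20+39 = 78
Orwell → Milton → Ivy → Hollow → Quarry → Maple: 5+9+23+39+23 = 99
Orwell → Milton → Ivy → Hollow → Maple → Quarry: 5+9+23+20+23 = 80
Orwell → Milton → Maple → Quarry → Ivy → Hollow: 5+14+23+25+23 = 90
Orwell → Milton → Maple → Quarry → Hollow → Ivy: 5+14+23+39+23 = 104
… (106 more)
Orwell → Quarry → Milton → Ivy → Maple → Hollow: 13+18+9+5+20 = 65  ← best
The minimum is 65.
One shortest path: Orwell → Quarry → Milton → Ivy → Maple → Hollow.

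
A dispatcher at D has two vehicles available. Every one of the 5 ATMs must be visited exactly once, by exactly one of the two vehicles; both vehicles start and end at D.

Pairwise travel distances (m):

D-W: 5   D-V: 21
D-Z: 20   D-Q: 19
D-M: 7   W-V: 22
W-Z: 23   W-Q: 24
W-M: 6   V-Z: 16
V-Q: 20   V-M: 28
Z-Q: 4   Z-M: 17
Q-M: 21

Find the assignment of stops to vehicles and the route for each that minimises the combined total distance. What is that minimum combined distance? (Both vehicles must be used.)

Check every non-empty split of the stops between the two vehicles; for each half take its own optimal tour:
  {W} + {V, Z, Q, M}: 10 + 69 = 79
  {V} + {W, Z, Q, M}: 42 + 51 = 93
  {W, V} + {Z, Q, M}: 48 + 47 = 95
  {Z} + {W, V, Q, M}: 40 + 73 = 113
  {W, Z} + {V, Q, M}: 48 + 69 = 117
  {V, Z} + {W, Q, M}: 57 + 51 = 108
  … (15 splits in total)
  {V, Z, Q} + {W, M}: 60 + 18 = 78  ← best
Best: vehicle 1 D → V → Z → Q → D = 60; vehicle 2 D → W → M → D = 18; combined 78.

78 m — the smallest possible combined total.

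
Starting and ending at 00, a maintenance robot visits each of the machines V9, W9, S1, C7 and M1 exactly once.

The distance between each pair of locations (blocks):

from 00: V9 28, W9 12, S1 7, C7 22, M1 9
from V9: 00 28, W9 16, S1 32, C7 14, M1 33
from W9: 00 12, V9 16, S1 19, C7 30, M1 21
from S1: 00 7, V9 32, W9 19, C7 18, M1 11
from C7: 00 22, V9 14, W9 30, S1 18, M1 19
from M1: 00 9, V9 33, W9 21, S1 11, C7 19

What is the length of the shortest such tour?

79 blocks — the shortest possible round trip.

There are 60 distinct closed tours to check (reversals are equivalent).
00 → V9 → W9 → S1 → C7 → M1 → 00: 28+16+19+18+19+9 = 109
00 → V9 → W9 → S1 → M1 → C7 → 00: 28+16+19+11+19+22 = 115
00 → V9 → W9 → C7 → S1 → M1 → 00: 28+16+30+18+11+9 = 112
00 → V9 → W9 → C7 → M1 → S1 → 00: 28+16+30+19+11+7 = 111
00 → V9 → W9 → M1 → S1 → C7 → 00: 28+16+21+11+18+22 = 116
00 → V9 → W9 → M1 → C7 → S1 → 00: 28+16+21+19+18+7 = 109
00 → V9 → S1 → W9 → C7 → M1 → 00: 28+32+19+30+19+9 = 137
00 → V9 → S1 → W9 → M1 → C7 → 00: 28+32+19+21+19+22 = 141
00 → V9 → S1 → C7 → W9 → M1 → 00: 28+32+18+30+21+9 = 138
00 → V9 → S1 → C7 → M1 → W9 → 00: 28+32+18+19+21+12 = 130
00 → V9 → S1 → M1 → W9 → C7 → 00: 28+32+11+21+30+22 = 144
00 → V9 → S1 → M1 → C7 → W9 → 00: 28+32+11+19+30+12 = 132
00 → V9 → C7 → W9 → S1 → M1 → 00: 28+14+30+19+11+9 = 111
00 → V9 → C7 → W9 → M1 → S1 → 00: 28+14+30+21+11+7 = 111
… (46 more)
00 → W9 → V9 → C7 → M1 → S1 → 00: 12+16+14+19+11+7 = 79  ← best
The minimum is 79.
One optimal route: 00 → W9 → V9 → C7 → M1 → S1 → 00 (or its reverse).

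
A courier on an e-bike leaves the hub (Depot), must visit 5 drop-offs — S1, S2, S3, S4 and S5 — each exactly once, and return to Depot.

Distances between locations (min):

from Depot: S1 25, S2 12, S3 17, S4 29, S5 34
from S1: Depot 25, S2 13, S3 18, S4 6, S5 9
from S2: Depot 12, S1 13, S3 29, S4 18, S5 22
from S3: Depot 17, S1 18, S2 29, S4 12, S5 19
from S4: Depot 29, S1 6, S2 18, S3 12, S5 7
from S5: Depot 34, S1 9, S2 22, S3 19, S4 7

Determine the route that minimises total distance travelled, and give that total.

With 5 stops there are 5!/2 = 60 distinct round trips (a route and its reverse cost the same).
Depot - S1 - S2 - S3 - S4 - S5 - Depot: 25+13+29+12+7+34 = 120
Depot - S1 - S2 - S3 - S5 - S4 - Depot: 25+13+29+19+7+29 = 122
Depot - S1 - S2 - S4 - S3 - S5 - Depot: 25+13+18+12+19+34 = 121
Depot - S1 - S2 - S4 - S5 - S3 - Depot: 25+13+18+7+19+17 = 99
Depot - S1 - S2 - S5 - S3 - S4 - Depot: 25+13+22+19+12+29 = 120
Depot - S1 - S2 - S5 - S4 - S3 - Depot: 25+13+22+7+12+17 = 96
Depot - S1 - S3 - S2 - S4 - S5 - Depot: 25+18+29+18+7+34 = 131
Depot - S1 - S3 - S2 - S5 - S4 - Depot: 25+18+29+22+7+29 = 130
Depot - S1 - S3 - S4 - S2 - S5 - Depot: 25+18+12+18+22+34 = 129
Depot - S1 - S3 - S4 - S5 - S2 - Depot: 25+18+12+7+22+12 = 96
Depot - S1 - S3 - S5 - S2 - S4 - Depot: 25+18+19+22+18+29 = 131
Depot - S1 - S3 - S5 - S4 - S2 - Depot: 25+18+19+7+18+12 = 99
Depot - S1 - S4 - S2 - S3 - S5 - Depot: 25+6+18+29+19+34 = 131
Depot - S1 - S4 - S2 - S5 - S3 - Depot: 25+6+18+22+19+17 = 107
… (46 more)
Depot - S2 - S1 - S5 - S4 - S3 - Depot: 12+13+9+7+12+17 = 70  ← best
The minimum is 70.
One optimal route: Depot → S2 → S1 → S5 → S4 → S3 → Depot (or its reverse).

Shortest round trip = 70 min.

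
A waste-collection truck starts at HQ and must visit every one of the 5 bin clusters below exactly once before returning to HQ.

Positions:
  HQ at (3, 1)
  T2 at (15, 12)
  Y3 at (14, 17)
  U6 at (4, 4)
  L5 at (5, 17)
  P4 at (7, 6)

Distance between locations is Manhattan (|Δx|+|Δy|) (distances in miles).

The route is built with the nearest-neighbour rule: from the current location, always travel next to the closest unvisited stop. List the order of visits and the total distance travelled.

Nearest-neighbour total = 60 miles; route HQ → U6 → P4 → L5 → Y3 → T2 → HQ.

HQ → [U6:4 / P4:9 / L5:18 / T2:23 / Y3:27] → U6 (4)
U6 → [P4:5 / L5:14 / T2:19 / Y3:23] → P4 (5)
P4 → [L5:13 / T2:14 / Y3:18] → L5 (13)
L5 → [Y3:9 / T2:15] → Y3 (9)
Y3 → [T2:6] → T2 (6)
Return T2→HQ: 23.
Total = 4 + 5 + 13 + 9 + 6 + 23 = 60.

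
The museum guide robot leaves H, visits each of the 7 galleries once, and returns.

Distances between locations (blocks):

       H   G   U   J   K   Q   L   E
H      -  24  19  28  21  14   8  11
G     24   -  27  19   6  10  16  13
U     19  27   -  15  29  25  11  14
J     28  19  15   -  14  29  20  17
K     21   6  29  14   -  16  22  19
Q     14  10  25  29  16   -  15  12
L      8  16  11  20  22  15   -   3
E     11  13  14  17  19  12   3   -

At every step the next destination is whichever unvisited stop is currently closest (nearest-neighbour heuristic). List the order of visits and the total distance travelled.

Nearest-neighbour total = 87 blocks; route H → L → E → Q → G → K → J → U → H.

From H: distances to unvisited — L=8, E=11, Q=14, U=19, K=21, G=24, J=28. Nearest is L (8).
From L: distances to unvisited — E=3, U=11, Q=15, G=16, J=20, K=22. Nearest is E (3).
From E: distances to unvisited — Q=12, G=13, U=14, J=17, K=19. Nearest is Q (12).
From Q: distances to unvisited — G=10, K=16, U=25, J=29. Nearest is G (10).
From G: distances to unvisited — K=6, J=19, U=27. Nearest is K (6).
From K: distances to unvisited — J=14, U=29. Nearest is J (14).
From J: distances to unvisited — U=15. Nearest is U (15).
Return U→H: 19.
Total = 8 + 3 + 12 + 10 + 6 + 14 + 15 + 19 = 87.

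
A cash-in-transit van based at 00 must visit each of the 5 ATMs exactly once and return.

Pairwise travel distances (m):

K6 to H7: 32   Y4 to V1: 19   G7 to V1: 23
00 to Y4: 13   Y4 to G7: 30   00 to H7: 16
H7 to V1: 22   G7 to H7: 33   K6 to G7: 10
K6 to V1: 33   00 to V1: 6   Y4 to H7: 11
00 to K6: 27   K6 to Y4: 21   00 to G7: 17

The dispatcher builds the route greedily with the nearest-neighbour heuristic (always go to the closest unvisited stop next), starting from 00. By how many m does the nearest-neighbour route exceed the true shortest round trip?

8 m longer than the optimal tour.

00: V1=6, Y4=13, H7=16, G7=17, K6=27 ⇒ V1
V1: Y4=19, H7=22, G7=23, K6=33 ⇒ Y4
Y4: H7=11, K6=21, G7=30 ⇒ H7
H7: K6=32, G7=33 ⇒ K6
K6: G7=10 ⇒ G7
NN route 00 → V1 → Y4 → H7 → K6 → G7 → 00 costs 95.
Optimal: 00 → G7 → K6 → Y4 → H7 → V1 → 00 costs 87 (by enumerating all 60 distinct tours).
Excess = 95 − 87 = 8.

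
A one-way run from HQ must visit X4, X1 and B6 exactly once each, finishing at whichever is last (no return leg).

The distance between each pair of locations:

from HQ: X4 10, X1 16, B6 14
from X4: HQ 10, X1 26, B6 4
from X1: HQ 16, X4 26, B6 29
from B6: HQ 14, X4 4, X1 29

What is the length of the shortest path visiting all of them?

43 — the minimum one-way total.

There are 3! = 6 possible orderings.
HQ - X4 - X1 - B6: 10+26+29 = 65
HQ - X4 - B6 - X1: 10+4+29 = 43
HQ - X1 - X4 - B6: 16+26+4 = 46
HQ - X1 - B6 - X4: 16+29+4 = 49
HQ - B6 - X4 - X1: 14+4+26 = 44
HQ - B6 - X1 - X4: 14+29+26 = 69
The minimum is 43.
One shortest path: HQ → X4 → B6 → X1.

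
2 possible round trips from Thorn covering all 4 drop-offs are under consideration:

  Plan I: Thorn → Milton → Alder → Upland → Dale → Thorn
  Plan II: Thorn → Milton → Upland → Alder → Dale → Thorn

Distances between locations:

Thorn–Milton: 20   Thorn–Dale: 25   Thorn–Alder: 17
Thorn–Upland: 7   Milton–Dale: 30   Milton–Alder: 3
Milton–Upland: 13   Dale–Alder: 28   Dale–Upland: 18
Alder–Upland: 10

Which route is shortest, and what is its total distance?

Plan I: 20 + 3 + 10 + 18 + 25 = 76
Plan II: 20 + 13 + 10 + 28 + 25 = 96

Shortest is Plan I, total 76.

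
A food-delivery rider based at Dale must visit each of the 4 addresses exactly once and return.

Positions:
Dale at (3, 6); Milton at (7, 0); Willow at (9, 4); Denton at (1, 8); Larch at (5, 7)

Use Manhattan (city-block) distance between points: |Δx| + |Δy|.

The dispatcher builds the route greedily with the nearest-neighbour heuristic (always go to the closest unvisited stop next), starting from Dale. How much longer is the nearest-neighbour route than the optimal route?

Dale: Larch=3, Denton=4, Willow=8, Milton=10 ⇒ Larch
Larch: Denton=5, Willow=7, Milton=9 ⇒ Denton
Denton: Willow=12, Milton=14 ⇒ Willow
Willow: Milton=6 ⇒ Milton
NN route Dale → Larch → Denton → Willow → Milton → Dale costs 36.
Optimal: Dale → Milton → Willow → Larch → Denton → Dale costs 32 (by enumerating all 12 distinct tours).
Excess = 36 − 32 = 4.

The nearest-neighbour route is 4 longer than optimal.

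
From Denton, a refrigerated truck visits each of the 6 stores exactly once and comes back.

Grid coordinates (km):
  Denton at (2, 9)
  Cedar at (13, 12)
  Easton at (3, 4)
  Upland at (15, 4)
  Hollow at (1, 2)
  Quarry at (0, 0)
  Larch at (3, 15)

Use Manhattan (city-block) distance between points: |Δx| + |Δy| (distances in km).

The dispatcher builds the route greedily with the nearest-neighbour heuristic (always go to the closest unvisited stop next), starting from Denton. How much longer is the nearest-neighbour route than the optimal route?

Denton: Easton=6, Larch=7, Hollow=8, Quarry=11, Cedar=14, Upland=18 ⇒ Easton
Easton: Hollow=4, Quarry=7, Larch=11, Upland=12, Cedar=18 ⇒ Hollow
Hollow: Quarry=3, Larch=15, Upland=16, Cedar=22 ⇒ Quarry
Quarry: Larch=18, Upland=19, Cedar=25 ⇒ Larch
Larch: Cedar=13, Upland=23 ⇒ Cedar
Cedar: Upland=10 ⇒ Upland
NN route Denton → Easton → Hollow → Quarry → Larch → Cedar → Upland → Denton costs 72.
Optimal: Denton → Hollow → Quarry → Easton → Upland → Cedar → Larch → Denton costs 60 (by enumerating all 360 distinct tours).
Excess = 72 − 60 = 12.

The nearest-neighbour route is 12 km longer than optimal.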